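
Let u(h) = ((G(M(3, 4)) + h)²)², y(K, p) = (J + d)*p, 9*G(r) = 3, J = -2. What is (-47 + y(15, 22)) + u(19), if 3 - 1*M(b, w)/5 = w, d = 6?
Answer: 11319817/81 ≈ 1.3975e+5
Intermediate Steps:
M(b, w) = 15 - 5*w
G(r) = ⅓ (G(r) = (⅑)*3 = ⅓)
y(K, p) = 4*p (y(K, p) = (-2 + 6)*p = 4*p)
u(h) = (⅓ + h)⁴ (u(h) = ((⅓ + h)²)² = (⅓ + h)⁴)
(-47 + y(15, 22)) + u(19) = (-47 + 4*22) + (1 + 3*19)⁴/81 = (-47 + 88) + (1 + 57)⁴/81 = 41 + (1/81)*58⁴ = 41 + (1/81)*11316496 = 41 + 11316496/81 = 11319817/81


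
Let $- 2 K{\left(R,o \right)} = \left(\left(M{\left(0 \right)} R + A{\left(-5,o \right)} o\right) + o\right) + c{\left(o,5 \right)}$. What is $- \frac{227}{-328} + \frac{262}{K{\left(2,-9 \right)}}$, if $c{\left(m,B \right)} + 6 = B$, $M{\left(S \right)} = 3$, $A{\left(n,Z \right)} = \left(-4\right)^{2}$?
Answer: $\frac{51367}{12136} \approx 4.2326$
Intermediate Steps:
$A{\left(n,Z \right)} = 16$
$c{\left(m,B \right)} = -6 + B$
$K{\left(R,o \right)} = \frac{1}{2} - \frac{17 o}{2} - \frac{3 R}{2}$ ($K{\left(R,o \right)} = - \frac{\left(\left(3 R + 16 o\right) + o\right) + \left(-6 + 5\right)}{2} = - \frac{\left(3 R + 17 o\right) - 1}{2} = - \frac{-1 + 3 R + 17 o}{2} = \frac{1}{2} - \frac{17 o}{2} - \frac{3 R}{2}$)
$- \frac{227}{-328} + \frac{262}{K{\left(2,-9 \right)}} = - \frac{227}{-328} + \frac{262}{\frac{1}{2} - - \frac{153}{2} - 3} = \left(-227\right) \left(- \frac{1}{328}\right) + \frac{262}{\frac{1}{2} + \frac{153}{2} - 3} = \frac{227}{328} + \frac{262}{74} = \frac{227}{328} + 262 \cdot \frac{1}{74} = \frac{227}{328} + \frac{131}{37} = \frac{51367}{12136}$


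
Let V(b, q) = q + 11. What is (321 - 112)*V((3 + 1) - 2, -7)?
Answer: 836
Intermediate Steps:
V(b, q) = 11 + q
(321 - 112)*V((3 + 1) - 2, -7) = (321 - 112)*(11 - 7) = 209*4 = 836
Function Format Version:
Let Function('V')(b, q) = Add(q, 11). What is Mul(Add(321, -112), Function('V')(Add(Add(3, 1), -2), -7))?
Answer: 836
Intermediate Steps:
Function('V')(b, q) = Add(11, q)
Mul(Add(321, -112), Function('V')(Add(Add(3, 1), -2), -7)) = Mul(Add(321, -112), Add(11, -7)) = Mul(209, 4) = 836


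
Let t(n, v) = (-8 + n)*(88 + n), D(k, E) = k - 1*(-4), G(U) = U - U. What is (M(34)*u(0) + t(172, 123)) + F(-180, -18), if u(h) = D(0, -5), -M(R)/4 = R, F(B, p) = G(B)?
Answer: 42096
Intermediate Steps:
G(U) = 0
F(B, p) = 0
M(R) = -4*R
D(k, E) = 4 + k (D(k, E) = k + 4 = 4 + k)
u(h) = 4 (u(h) = 4 + 0 = 4)
(M(34)*u(0) + t(172, 123)) + F(-180, -18) = (-4*34*4 + (-704 + 172² + 80*172)) + 0 = (-136*4 + (-704 + 29584 + 13760)) + 0 = (-544 + 42640) + 0 = 42096 + 0 = 42096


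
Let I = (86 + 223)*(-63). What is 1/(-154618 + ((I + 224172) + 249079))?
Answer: 1/299166 ≈ 3.3426e-6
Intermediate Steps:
I = -19467 (I = 309*(-63) = -19467)
1/(-154618 + ((I + 224172) + 249079)) = 1/(-154618 + ((-19467 + 224172) + 249079)) = 1/(-154618 + (204705 + 249079)) = 1/(-154618 + 453784) = 1/299166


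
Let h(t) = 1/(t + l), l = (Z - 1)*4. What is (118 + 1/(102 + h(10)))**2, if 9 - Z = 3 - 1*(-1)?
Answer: 98019086400/7038409 ≈ 13926.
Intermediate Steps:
Z = 5 (Z = 9 - (3 - 1*(-1)) = 9 - (3 + 1) = 9 - 1*4 = 9 - 4 = 5)
l = 16 (l = (5 - 1)*4 = 4*4 = 16)
h(t) = 1/(16 + t) (h(t) = 1/(t + 16) = 1/(16 + t))
(118 + 1/(102 + h(10)))**2 = (118 + 1/(102 + 1/(16 + 10)))**2 = (118 + 1/(102 + 1/26))**2 = (118 + 1/(2653/26))**2 = (118 + 26/2653)**2 = (313080/2653)**2 = 98019086400/7038409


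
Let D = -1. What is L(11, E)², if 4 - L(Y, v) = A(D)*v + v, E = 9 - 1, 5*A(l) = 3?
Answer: 1936/25 ≈ 77.440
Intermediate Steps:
A(l) = ⅗ (A(l) = (⅕)*3 = ⅗)
E = 8
L(Y, v) = 4 - 8*v/5 (L(Y, v) = 4 - (3*v/5 + v) = 4 - 8*v/5)
L(11, E)² = (4 - 8/5*8)² = (4 - 64/5)² = (-44/5)² = 1936/25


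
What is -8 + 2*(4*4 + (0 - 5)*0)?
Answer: 24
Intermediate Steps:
-8 + 2*(4*4 + (0 - 5)*0) = -8 + 2*(16 - 5*0) = -8 + 2*(16 + 0) = -8 + 2*16 = -8 + 32 = 24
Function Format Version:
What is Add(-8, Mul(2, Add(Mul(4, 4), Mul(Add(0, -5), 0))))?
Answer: 24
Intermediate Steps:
Add(-8, Mul(2, Add(Mul(4, 4), Mul(Add(0, -5), 0)))) = Add(-8, Mul(2, Add(16, Mul(-5, 0)))) = Add(-8, Mul(2, Add(16, 0))) = Add(-8, Mul(2, 16)) = Add(-8, 32) = 24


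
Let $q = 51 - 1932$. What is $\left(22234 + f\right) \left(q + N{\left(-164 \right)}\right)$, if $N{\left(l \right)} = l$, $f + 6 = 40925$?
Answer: $-129147885$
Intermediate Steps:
$f = 40919$ ($f = -6 + 40925 = 40919$)
$q = -1881$ ($q = 51 - 1932 = -1881$)
$\left(22234 + f\right) \left(q + N{\left(-164 \right)}\right) = \left(22234 + 40919\right) \left(-1881 - 164\right) = 63153 \left(-2045\right) = -129147885$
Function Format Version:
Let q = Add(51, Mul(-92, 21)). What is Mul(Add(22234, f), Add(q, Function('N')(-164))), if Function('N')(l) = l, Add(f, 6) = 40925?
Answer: -129147885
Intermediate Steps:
f = 40919 (f = Add(-6, 40925) = 40919)
q = -1881 (q = Add(51, -1932) = -1881)
Mul(Add(22234, f), Add(q, Function('N')(-164))) = Mul(Add(22234, 40919), Add(-1881, -164)) = Mul(63153, -2045) = -129147885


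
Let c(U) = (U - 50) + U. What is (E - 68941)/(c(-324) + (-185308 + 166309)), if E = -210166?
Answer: 279107/19697 ≈ 14.170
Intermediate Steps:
c(U) = -50 + 2*U (c(U) = (-50 + U) + U = -50 + 2*U)
(E - 68941)/(c(-324) + (-185308 + 166309)) = (-210166 - 68941)/((-50 + 2*(-324)) + (-185308 + 166309)) = -279107/((-50 - 648) - 18999) = -279107/(-698 - 18999) = -279107/(-19697) = -279107*(-1/19697) = 279107/19697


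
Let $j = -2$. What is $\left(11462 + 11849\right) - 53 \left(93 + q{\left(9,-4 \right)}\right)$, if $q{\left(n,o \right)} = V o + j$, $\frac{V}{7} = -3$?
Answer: $14036$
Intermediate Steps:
$V = -21$ ($V = 7 \left(-3\right) = -21$)
$q{\left(n,o \right)} = -2 - 21 o$ ($q{\left(n,o \right)} = - 21 o - 2 = -2 - 21 o$)
$\left(11462 + 11849\right) - 53 \left(93 + q{\left(9,-4 \right)}\right) = \left(11462 + 11849\right) - 53 \left(93 - -82\right) = 23311 - 53 \left(93 + \left(-2 + 84\right)\right) = 23311 - 53 \left(93 + 82\right) = 23311 - 9275 = 14036$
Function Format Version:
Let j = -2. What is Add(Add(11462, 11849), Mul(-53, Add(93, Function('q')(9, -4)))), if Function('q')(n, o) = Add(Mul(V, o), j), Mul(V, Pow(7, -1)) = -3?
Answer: 14036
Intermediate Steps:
V = -21 (V = Mul(7, -3) = -21)
Function('q')(n, o) = Add(-2, Mul(-21, o)) (Function('q')(n, o) = Add(Mul(-21, o), -2) = Add(-2, Mul(-21, o)))
Add(Add(11462, 11849), Mul(-53, Add(93, Function('q')(9, -4)))) = Add(Add(11462, 11849), Mul(-53, Add(93, Add(-2, Mul(-21, -4))))) = Add(23311, Mul(-53, Add(93, Add(-2, 84)))) = Add(23311, Mul(-53, Add(93, 82))) = Add(23311, Mul(-53, 175)) = Add(23311, -9275) = 14036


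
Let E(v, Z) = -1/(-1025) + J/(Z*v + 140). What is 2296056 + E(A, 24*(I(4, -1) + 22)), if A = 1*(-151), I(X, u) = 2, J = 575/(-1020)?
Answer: 41690424682258019/18157407600 ≈ 2.2961e+6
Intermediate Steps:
J = -115/204 (J = 575*(-1/1020) = -115/204 ≈ -0.56373)
A = -151
E(v, Z) = 1/1025 - 115/(204*(140 + Z*v)) (E(v, Z) = -1/(-1025) - 115/(204*(Z*v + 140)) = -1*(-1/1025) - 115/(204*(140 + Z*v)) = 1/1025 - 115/(204*(140 + Z*v)))
2296056 + E(A, 24*(I(4, -1) + 22)) = 2296056 + (-89315 + 204*(24*(2 + 22))*(-151))/(209100*(140 + (24*(2 + 22))*(-151))) = 2296056 + (-89315 + 204*(24*24)*(-151))/(209100*(140 + (24*24)*(-151))) = 2296056 + (-89315 + 204*576*(-151))/(209100*(140 + 576*(-151))) = 2296056 + (-89315 - 17743104)/(209100*(140 - 86976)) = 2296056 + (1/209100)*(-17832419)/(-86836) = 2296056 + (1/209100)*(-1/86836)*(-17832419) = 2296056 + 17832419/18157407600 = 41690424682258019/18157407600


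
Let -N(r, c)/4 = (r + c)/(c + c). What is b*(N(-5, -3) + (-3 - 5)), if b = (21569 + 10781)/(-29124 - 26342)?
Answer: 647000/83199 ≈ 7.7765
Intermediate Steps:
N(r, c) = -2*(c + r)/c (N(r, c) = -4*(r + c)/(c + c) = -4*(c + r)/(2*c) = -4*(c + r)*1/(2*c) = -2*(c + r)/c)
b = -16175/27733 (b = 32350/(-55466) = 32350*(-1/55466) = -16175/27733 ≈ -0.58324)
b*(N(-5, -3) + (-3 - 5)) = -16175*((-2 - 2*(-5)/(-3)) + (-3 - 5))/27733 = -16175*((-2 - 2*(-5)*(-⅓)) - 8)/27733 = -16175*((-2 - 10/3) - 8)/27733 = -16175*(-16/3 - 8)/27733 = -16175/27733*(-40/3) = 647000/83199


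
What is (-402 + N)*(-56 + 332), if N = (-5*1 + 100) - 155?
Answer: -127512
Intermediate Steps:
N = -60 (N = (-5 + 100) - 155 = 95 - 155 = -60)
(-402 + N)*(-56 + 332) = (-402 - 60)*(-56 + 332) = -462*276 = -127512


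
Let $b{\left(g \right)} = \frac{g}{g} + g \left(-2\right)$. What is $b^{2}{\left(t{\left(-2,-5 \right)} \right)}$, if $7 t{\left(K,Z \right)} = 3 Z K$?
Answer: $\frac{2809}{49} \approx 57.327$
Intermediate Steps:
$t{\left(K,Z \right)} = \frac{3 K Z}{7}$ ($t{\left(K,Z \right)} = \frac{3 Z K}{7} = \frac{3 K Z}{7}$)
$b{\left(g \right)} = 1 - 2 g$
$b^{2}{\left(t{\left(-2,-5 \right)} \right)} = \left(1 - 2 \cdot \frac{3}{7} \left(-2\right) \left(-5\right)\right)^{2} = \left(1 - \frac{60}{7}\right)^{2} = \left(- \frac{53}{7}\right)^{2} = \frac{2809}{49}$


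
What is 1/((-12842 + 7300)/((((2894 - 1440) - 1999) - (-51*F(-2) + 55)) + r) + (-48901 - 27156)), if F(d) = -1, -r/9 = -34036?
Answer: -305673/23248576903 ≈ -1.3148e-5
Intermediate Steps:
r = 306324 (r = -9*(-34036) = 306324)
1/((-12842 + 7300)/((((2894 - 1440) - 1999) - (-51*F(-2) + 55)) + r) + (-48901 - 27156)) = 1/((-12842 + 7300)/((((2894 - 1440) - 1999) - (-51*(-1) + 55)) + 306324) + (-48901 - 27156)) = 1/(-5542/(((1454 - 1999) - (51 + 55)) + 306324) - 76057) = 1/(-5542/((-545 - 1*106) + 306324) - 76057) = 1/(-5542/((-545 - 106) + 306324) - 76057) = 1/(-5542/(-651 + 306324) - 76057) = 1/(-5542/305673 - 76057) = 1/(-23248576903/305673) = -305673/23248576903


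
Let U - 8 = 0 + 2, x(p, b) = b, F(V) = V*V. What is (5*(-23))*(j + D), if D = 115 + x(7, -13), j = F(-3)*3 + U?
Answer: -15985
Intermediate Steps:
F(V) = V²
U = 10 (U = 8 + (0 + 2) = 8 + 2 = 10)
j = 37 (j = (-3)²*3 + 10 = 9*3 + 10 = 27 + 10 = 37)
D = 102 (D = 115 - 13 = 102)
(5*(-23))*(j + D) = (5*(-23))*(37 + 102) = -115*139 = -15985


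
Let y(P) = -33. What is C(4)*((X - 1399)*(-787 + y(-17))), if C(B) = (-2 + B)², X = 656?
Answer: 2437040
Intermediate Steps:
C(4)*((X - 1399)*(-787 + y(-17))) = (-2 + 4)²*((656 - 1399)*(-787 - 33)) = 2²*(-743*(-820)) = 4*609260 = 2437040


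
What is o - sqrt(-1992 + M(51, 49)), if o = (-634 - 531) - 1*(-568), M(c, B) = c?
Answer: -597 - I*sqrt(1941) ≈ -597.0 - 44.057*I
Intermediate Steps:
o = -597 (o = -1165 + 568 = -597)
o - sqrt(-1992 + M(51, 49)) = -597 - sqrt(-1992 + 51) = -597 - sqrt(-1941) = -597 - I*sqrt(1941)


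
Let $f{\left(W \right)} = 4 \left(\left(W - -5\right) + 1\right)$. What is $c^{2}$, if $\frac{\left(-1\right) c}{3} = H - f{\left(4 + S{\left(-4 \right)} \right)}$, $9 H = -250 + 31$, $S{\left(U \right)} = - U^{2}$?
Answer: $1$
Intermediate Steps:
$H = - \frac{73}{3}$ ($H = \frac{-250 + 31}{9} = \frac{1}{9} \left(-219\right) = - \frac{73}{3} \approx -24.333$)
$f{\left(W \right)} = 24 + 4 W$ ($f{\left(W \right)} = 4 \left(\left(W + 5\right) + 1\right) = 4 \left(\left(5 + W\right) + 1\right) = 4 \left(6 + W\right) = 24 + 4 W$)
$c = 1$ ($c = - 3 \left(- \frac{73}{3} - \left(24 + 4 \left(4 - \left(-4\right)^{2}\right)\right)\right) = - 3 \left(- \frac{73}{3} - \left(24 + 4 \left(4 - 16\right)\right)\right) = - 3 \left(- \frac{73}{3} - \left(24 + 4 \left(-12\right)\right)\right) = - 3 \left(- \frac{73}{3} - \left(24 - 48\right)\right) = - 3 \left(- \frac{73}{3} - -24\right) = - 3 \left(- \frac{73}{3} + 24\right) = \left(-3\right) \left(- \frac{1}{3}\right) = 1$)
$c^{2} = 1^{2} = 1$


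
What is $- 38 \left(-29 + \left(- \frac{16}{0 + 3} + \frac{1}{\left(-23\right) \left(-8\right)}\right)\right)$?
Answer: $\frac{360031}{276} \approx 1304.5$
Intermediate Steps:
$- 38 \left(-29 + \left(- \frac{16}{0 + 3} + \frac{1}{\left(-23\right) \left(-8\right)}\right)\right) = - 38 \left(-29 - \left(- \frac{1}{184} + \frac{16}{3}\right)\right) = - 38 \left(-29 + \left(\left(-16\right) \frac{1}{3} + \frac{1}{184}\right)\right) = - 38 \left(-29 + \left(- \frac{16}{3} + \frac{1}{184}\right)\right) = - 38 \left(-29 - \frac{2941}{552}\right) = \left(-38\right) \left(- \frac{18949}{552}\right) = \frac{360031}{276}$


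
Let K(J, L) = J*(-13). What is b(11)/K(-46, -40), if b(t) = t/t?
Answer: 1/598 ≈ 0.0016722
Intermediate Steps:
K(J, L) = -13*J
b(t) = 1
b(11)/K(-46, -40) = 1/(-13*(-46)) = 1/598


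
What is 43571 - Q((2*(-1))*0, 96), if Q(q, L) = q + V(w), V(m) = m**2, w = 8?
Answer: 43507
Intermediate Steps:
Q(q, L) = 64 + q (Q(q, L) = q + 8**2 = q + 64 = 64 + q)
43571 - Q((2*(-1))*0, 96) = 43571 - (64 + (2*(-1))*0) = 43571 - (64 - 2*0) = 43571 - (64 + 0) = 43571 - 1*64 = 43571 - 64 = 43507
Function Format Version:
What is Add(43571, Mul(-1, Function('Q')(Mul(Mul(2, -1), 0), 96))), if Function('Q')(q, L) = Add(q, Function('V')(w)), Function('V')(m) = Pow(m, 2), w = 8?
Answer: 43507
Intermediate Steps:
Function('Q')(q, L) = Add(64, q) (Function('Q')(q, L) = Add(q, Pow(8, 2)) = Add(q, 64) = Add(64, q))
Add(43571, Mul(-1, Function('Q')(Mul(Mul(2, -1), 0), 96))) = Add(43571, Mul(-1, Add(64, Mul(Mul(2, -1), 0)))) = Add(43571, Mul(-1, Add(64, Mul(-2, 0)))) = Add(43571, Mul(-1, Add(64, 0))) = Add(43571, Mul(-1, 64)) = Add(43571, -64) = 43507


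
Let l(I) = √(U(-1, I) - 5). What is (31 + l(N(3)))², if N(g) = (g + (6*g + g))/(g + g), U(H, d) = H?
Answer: (31 + I*√6)² ≈ 955.0 + 151.87*I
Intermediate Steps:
N(g) = 4 (N(g) = (g + 7*g)/((2*g)) = (8*g)*(1/(2*g)) = 4)
l(I) = I*√6 (l(I) = √(-1 - 5) = √(-6) = I*√6)
(31 + l(N(3)))² = (31 + I*√6)²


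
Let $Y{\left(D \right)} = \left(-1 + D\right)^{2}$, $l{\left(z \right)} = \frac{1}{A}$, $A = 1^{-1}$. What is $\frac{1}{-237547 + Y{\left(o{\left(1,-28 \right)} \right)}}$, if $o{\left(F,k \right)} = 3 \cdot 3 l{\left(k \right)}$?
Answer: $- \frac{1}{237483} \approx -4.2108 \cdot 10^{-6}$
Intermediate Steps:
$A = 1$
$l{\left(z \right)} = 1$ ($l{\left(z \right)} = 1^{-1} = 1$)
$o{\left(F,k \right)} = 9$ ($o{\left(F,k \right)} = 3 \cdot 3 \cdot 1 = 9 \cdot 1 = 9$)
$\frac{1}{-237547 + Y{\left(o{\left(1,-28 \right)} \right)}} = \frac{1}{-237547 + \left(-1 + 9\right)^{2}} = \frac{1}{-237547 + 8^{2}} = \frac{1}{-237547 + 64} = \frac{1}{-237483} = - \frac{1}{237483}$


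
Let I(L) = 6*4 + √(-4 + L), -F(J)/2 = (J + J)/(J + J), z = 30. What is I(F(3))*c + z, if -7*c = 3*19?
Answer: -1158/7 - 57*I*√6/7 ≈ -165.43 - 19.946*I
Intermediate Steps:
F(J) = -2 (F(J) = -2*(J + J)/(J + J) = -2*2*J/(2*J) = -2*2*J*1/(2*J) = -2*1 = -2)
c = -57/7 (c = -3*19/7 = -⅐*57 = -57/7 ≈ -8.1429)
I(L) = 24 + √(-4 + L)
I(F(3))*c + z = (24 + √(-4 - 2))*(-57/7) + 30 = (24 + √(-6))*(-57/7) + 30 = (24 + I*√6)*(-57/7) + 30 = (-1368/7 - 57*I*√6/7) + 30 = -1158/7 - 57*I*√6/7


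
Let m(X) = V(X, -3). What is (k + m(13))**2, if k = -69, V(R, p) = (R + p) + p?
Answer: 3844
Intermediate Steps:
V(R, p) = R + 2*p
m(X) = -6 + X (m(X) = X + 2*(-3) = X - 6 = -6 + X)
(k + m(13))**2 = (-69 + (-6 + 13))**2 = (-69 + 7)**2 = (-62)**2 = 3844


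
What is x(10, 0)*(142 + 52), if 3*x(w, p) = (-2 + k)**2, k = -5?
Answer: 9506/3 ≈ 3168.7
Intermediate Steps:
x(w, p) = 49/3 (x(w, p) = (-2 - 5)**2/3 = (1/3)*(-7)**2 = (1/3)*49 = 49/3)
x(10, 0)*(142 + 52) = 49*(142 + 52)/3 = (49/3)*194 = 9506/3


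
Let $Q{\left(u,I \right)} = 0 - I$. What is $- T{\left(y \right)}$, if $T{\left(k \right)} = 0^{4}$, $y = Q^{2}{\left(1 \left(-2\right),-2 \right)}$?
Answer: $0$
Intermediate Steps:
$Q{\left(u,I \right)} = - I$
$y = 4$ ($y = \left(\left(-1\right) \left(-2\right)\right)^{2} = 2^{2} = 4$)
$T{\left(k \right)} = 0$
$- T{\left(y \right)} = \left(-1\right) 0 = 0$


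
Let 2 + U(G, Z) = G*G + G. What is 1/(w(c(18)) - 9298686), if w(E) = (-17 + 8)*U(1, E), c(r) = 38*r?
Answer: -1/9298686 ≈ -1.0754e-7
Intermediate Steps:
U(G, Z) = -2 + G + G² (U(G, Z) = -2 + (G*G + G) = -2 + (G² + G) = -2 + (G + G²) = -2 + G + G²)
w(E) = 0 (w(E) = (-17 + 8)*(-2 + 1 + 1²) = -9*(-2 + 1 + 1) = -9*0 = 0)
1/(w(c(18)) - 9298686) = 1/(0 - 9298686) = 1/(-9298686) = -1/9298686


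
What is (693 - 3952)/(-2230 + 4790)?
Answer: -3259/2560 ≈ -1.2730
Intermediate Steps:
(693 - 3952)/(-2230 + 4790) = -3259/2560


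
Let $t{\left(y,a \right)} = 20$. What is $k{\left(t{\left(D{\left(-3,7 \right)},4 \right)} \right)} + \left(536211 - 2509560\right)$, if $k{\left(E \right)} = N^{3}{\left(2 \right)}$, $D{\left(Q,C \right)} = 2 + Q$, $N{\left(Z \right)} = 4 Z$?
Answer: $-1972837$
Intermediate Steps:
$k{\left(E \right)} = 512$ ($k{\left(E \right)} = \left(4 \cdot 2\right)^{3} = 8^{3} = 512$)
$k{\left(t{\left(D{\left(-3,7 \right)},4 \right)} \right)} + \left(536211 - 2509560\right) = 512 + \left(536211 - 2509560\right) = 512 - 1973349 = -1972837$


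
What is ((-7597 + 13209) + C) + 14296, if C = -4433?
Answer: 15475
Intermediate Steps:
((-7597 + 13209) + C) + 14296 = ((-7597 + 13209) - 4433) + 14296 = (5612 - 4433) + 14296 = 1179 + 14296 = 15475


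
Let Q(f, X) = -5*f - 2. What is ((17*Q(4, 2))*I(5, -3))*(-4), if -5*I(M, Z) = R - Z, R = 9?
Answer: -17952/5 ≈ -3590.4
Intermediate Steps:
Q(f, X) = -2 - 5*f
I(M, Z) = -9/5 + Z/5 (I(M, Z) = -(9 - Z)/5 = -9/5 + Z/5)
((17*Q(4, 2))*I(5, -3))*(-4) = ((17*(-2 - 5*4))*(-9/5 + (1/5)*(-3)))*(-4) = ((17*(-2 - 20))*(-9/5 - 3/5))*(-4) = ((17*(-22))*(-12/5))*(-4) = -374*(-12/5)*(-4) = (4488/5)*(-4) = -17952/5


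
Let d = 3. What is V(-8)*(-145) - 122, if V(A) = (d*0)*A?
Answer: -122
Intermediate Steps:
V(A) = 0 (V(A) = (3*0)*A = 0*A = 0)
V(-8)*(-145) - 122 = 0*(-145) - 122 = 0 - 122 = -122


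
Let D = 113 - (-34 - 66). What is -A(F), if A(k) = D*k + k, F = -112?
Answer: 23968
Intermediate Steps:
D = 213 (D = 113 - 1*(-100) = 113 + 100 = 213)
A(k) = 214*k (A(k) = 213*k + k = 214*k)
-A(F) = -214*(-112) = -1*(-23968) = 23968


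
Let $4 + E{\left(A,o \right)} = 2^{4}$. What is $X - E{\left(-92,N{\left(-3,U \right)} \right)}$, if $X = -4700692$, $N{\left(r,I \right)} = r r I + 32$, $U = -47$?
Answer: $-4700704$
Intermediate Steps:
$N{\left(r,I \right)} = 32 + I r^{2}$ ($N{\left(r,I \right)} = r^{2} I + 32 = I r^{2} + 32 = 32 + I r^{2}$)
$E{\left(A,o \right)} = 12$ ($E{\left(A,o \right)} = -4 + 2^{4} = -4 + 16 = 12$)
$X - E{\left(-92,N{\left(-3,U \right)} \right)} = -4700692 - 12 = -4700704$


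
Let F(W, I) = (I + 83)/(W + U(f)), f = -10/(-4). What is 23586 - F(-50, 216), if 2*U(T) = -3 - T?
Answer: 4977842/211 ≈ 23592.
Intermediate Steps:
f = 5/2 (f = -10*(-¼) = 5/2 ≈ 2.5000)
U(T) = -3/2 - T/2 (U(T) = (-3 - T)/2 = -3/2 - T/2)
F(W, I) = (83 + I)/(-11/4 + W) (F(W, I) = (I + 83)/(W + (-3/2 - ½*5/2)) = (83 + I)/(W + (-3/2 - 5/4)) = (83 + I)/(W - 11/4) = (83 + I)/(-11/4 + W))
23586 - F(-50, 216) = 23586 - 4*(83 + 216)/(-11 + 4*(-50)) = 23586 - 4*299/(-11 - 200) = 23586 - 4*299/(-211) = 23586 - 4*(-1)*299/211 = 23586 - 1*(-1196/211) = 23586 + 1196/211 = 4977842/211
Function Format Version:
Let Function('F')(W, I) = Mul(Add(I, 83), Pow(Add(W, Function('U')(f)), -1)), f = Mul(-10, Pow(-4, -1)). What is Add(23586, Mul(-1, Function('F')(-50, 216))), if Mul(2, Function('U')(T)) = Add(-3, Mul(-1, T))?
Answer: Rational(4977842, 211) ≈ 23592.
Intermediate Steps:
f = Rational(5, 2) (f = Mul(-10, Rational(-1, 4)) = Rational(5, 2) ≈ 2.5000)
Function('U')(T) = Add(Rational(-3, 2), Mul(Rational(-1, 2), T)) (Function('U')(T) = Mul(Rational(1, 2), Add(-3, Mul(-1, T))) = Add(Rational(-3, 2), Mul(Rational(-1, 2), T)))
Function('F')(W, I) = Mul(Pow(Add(Rational(-11, 4), W), -1), Add(83, I)) (Function('F')(W, I) = Mul(Add(I, 83), Pow(Add(W, Add(Rational(-3, 2), Mul(Rational(-1, 2), Rational(5, 2)))), -1)) = Mul(Add(83, I), Pow(Add(W, Add(Rational(-3, 2), Rational(-5, 4))), -1)) = Mul(Add(83, I), Pow(Add(W, Rational(-11, 4)), -1)) = Mul(Add(83, I), Pow(Add(Rational(-11, 4), W), -1)) = Mul(Pow(Add(Rational(-11, 4), W), -1), Add(83, I)))
Add(23586, Mul(-1, Function('F')(-50, 216))) = Add(23586, Mul(-1, Mul(4, Pow(Add(-11, Mul(4, -50)), -1), Add(83, 216)))) = Add(23586, Mul(-1, Mul(4, Pow(Add(-11, -200), -1), 299))) = Add(23586, Mul(-1, Mul(4, Pow(-211, -1), 299))) = Add(23586, Mul(-1, Mul(4, Rational(-1, 211), 299))) = Add(23586, Mul(-1, Rational(-1196, 211))) = Add(23586, Rational(1196, 211)) = Rational(4977842, 211)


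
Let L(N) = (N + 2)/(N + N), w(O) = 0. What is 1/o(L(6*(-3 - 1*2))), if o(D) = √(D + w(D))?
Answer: √105/7 ≈ 1.4639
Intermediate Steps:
L(N) = (2 + N)/(2*N) (L(N) = (2 + N)/((2*N)) = (2 + N)*(1/(2*N)) = (2 + N)/(2*N))
o(D) = √D (o(D) = √(D + 0) = √D)
1/o(L(6*(-3 - 1*2))) = 1/(√((2 + 6*(-3 - 1*2))/(2*((6*(-3 - 1*2)))))) = 1/(√((2 + 6*(-3 - 2))/(2*((6*(-3 - 2)))))) = 1/(√((2 + 6*(-5))/(2*((6*(-5)))))) = 1/(√((½)*(2 - 30)/(-30))) = 1/(√((½)*(-1/30)*(-28))) = 1/(√(7/15)) = 1/(√105/15) = √105/7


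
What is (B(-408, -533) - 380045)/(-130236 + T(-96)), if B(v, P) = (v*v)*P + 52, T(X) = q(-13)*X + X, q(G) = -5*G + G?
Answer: 497795/756 ≈ 658.46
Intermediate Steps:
q(G) = -4*G
T(X) = 53*X (T(X) = (-4*(-13))*X + X = 52*X + X = 53*X)
B(v, P) = 52 + P*v² (B(v, P) = v²*P + 52 = P*v² + 52 = 52 + P*v²)
(B(-408, -533) - 380045)/(-130236 + T(-96)) = ((52 - 533*(-408)²) - 380045)/(-130236 + 53*(-96)) = ((52 - 533*166464) - 380045)/(-130236 - 5088) = ((52 - 88725312) - 380045)/(-135324) = (-88725260 - 380045)*(-1/135324) = -89105305*(-1/135324) = 497795/756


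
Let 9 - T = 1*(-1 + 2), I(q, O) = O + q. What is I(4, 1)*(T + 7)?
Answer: 75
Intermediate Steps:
T = 8 (T = 9 - (-1 + 2) = 9 - 1 = 8)
I(4, 1)*(T + 7) = (1 + 4)*(8 + 7) = 5*15 = 75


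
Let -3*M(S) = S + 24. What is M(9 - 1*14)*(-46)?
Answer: 874/3 ≈ 291.33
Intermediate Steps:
M(S) = -8 - S/3 (M(S) = -(S + 24)/3 = -(24 + S)/3 = -8 - S/3)
M(9 - 1*14)*(-46) = (-8 - (9 - 1*14)/3)*(-46) = (-8 - (9 - 14)/3)*(-46) = (-8 - ⅓*(-5))*(-46) = (-8 + 5/3)*(-46) = -19/3*(-46) = 874/3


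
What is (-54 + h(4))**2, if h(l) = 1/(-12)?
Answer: 421201/144 ≈ 2925.0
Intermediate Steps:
h(l) = -1/12
(-54 + h(4))**2 = (-54 - 1/12)**2 = (-649/12)**2 = 421201/144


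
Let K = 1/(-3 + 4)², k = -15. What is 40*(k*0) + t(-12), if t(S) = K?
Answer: 1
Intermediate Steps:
K = 1 (K = 1/1² = 1/1 = 1*1 = 1)
t(S) = 1
40*(k*0) + t(-12) = 40*(-15*0) + 1 = 40*0 + 1 = 0 + 1 = 1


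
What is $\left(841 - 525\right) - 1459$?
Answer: $-1143$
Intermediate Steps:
$\left(841 - 525\right) - 1459 = 316 - 1459 = -1143$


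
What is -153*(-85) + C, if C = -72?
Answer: 12933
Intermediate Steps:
-153*(-85) + C = -153*(-85) - 72 = 13005 - 72 = 12933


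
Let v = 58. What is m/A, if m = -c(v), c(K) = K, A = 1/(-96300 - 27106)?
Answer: 7157548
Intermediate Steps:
A = -1/123406 (A = 1/(-123406) = -1/123406 ≈ -8.1033e-6)
m = -58 (m = -1*58 = -58)
m/A = -58/(-1/123406) = -58*(-123406) = 7157548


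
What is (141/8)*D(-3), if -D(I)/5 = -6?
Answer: 2115/4 ≈ 528.75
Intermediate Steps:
D(I) = 30 (D(I) = -5*(-6) = 30)
(141/8)*D(-3) = (141/8)*30 = 2115/4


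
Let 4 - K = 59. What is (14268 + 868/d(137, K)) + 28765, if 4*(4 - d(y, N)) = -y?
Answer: 6587521/153 ≈ 43056.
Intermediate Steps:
K = -55 (K = 4 - 1*59 = 4 - 59 = -55)
d(y, N) = 4 + y/4 (d(y, N) = 4 - (-1)*y/4 = 4 + y/4)
(14268 + 868/d(137, K)) + 28765 = (14268 + 868/(4 + (¼)*137)) + 28765 = (14268 + 868/(4 + 137/4)) + 28765 = (14268 + 868/(153/4)) + 28765 = (14268 + 868*(4/153)) + 28765 = (14268 + 3472/153) + 28765 = 2186476/153 + 28765 = 6587521/153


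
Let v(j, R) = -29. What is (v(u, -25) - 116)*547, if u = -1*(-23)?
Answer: -79315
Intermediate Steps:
u = 23
(v(u, -25) - 116)*547 = (-29 - 116)*547 = -145*547 = -79315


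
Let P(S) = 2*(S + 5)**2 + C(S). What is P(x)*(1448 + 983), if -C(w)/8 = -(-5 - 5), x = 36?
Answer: 7978542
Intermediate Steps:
C(w) = -80 (C(w) = -(-8)*(-5 - 5) = -(-8)*(-10) = -8*10 = -80)
P(S) = -80 + 2*(5 + S)**2 (P(S) = 2*(S + 5)**2 - 80 = 2*(5 + S)**2 - 80 = -80 + 2*(5 + S)**2)
P(x)*(1448 + 983) = (-80 + 2*(5 + 36)**2)*(1448 + 983) = (-80 + 2*41**2)*2431 = (-80 + 2*1681)*2431 = (-80 + 3362)*2431 = 3282*2431 = 7978542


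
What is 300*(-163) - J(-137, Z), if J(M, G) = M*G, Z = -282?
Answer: -87534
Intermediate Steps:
J(M, G) = G*M
300*(-163) - J(-137, Z) = 300*(-163) - (-282)*(-137) = -48900 - 1*38634 = -48900 - 38634 = -87534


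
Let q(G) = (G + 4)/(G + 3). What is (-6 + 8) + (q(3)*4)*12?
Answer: 58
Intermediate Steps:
q(G) = (4 + G)/(3 + G)
(-6 + 8) + (q(3)*4)*12 = (-6 + 8) + (((4 + 3)/(3 + 3))*4)*12 = 2 + ((7/6)*4)*12 = 2 + (14/3)*12 = 2 + 56 = 58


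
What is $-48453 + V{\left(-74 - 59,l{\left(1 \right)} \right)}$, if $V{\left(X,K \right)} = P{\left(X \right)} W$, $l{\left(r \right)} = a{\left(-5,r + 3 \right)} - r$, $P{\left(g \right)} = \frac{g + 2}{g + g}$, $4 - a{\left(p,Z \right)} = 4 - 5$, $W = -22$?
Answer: $- \frac{6445690}{133} \approx -48464.0$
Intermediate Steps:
$a{\left(p,Z \right)} = 5$ ($a{\left(p,Z \right)} = 4 - \left(4 - 5\right) = 4 - -1 = 4 + 1 = 5$)
$P{\left(g \right)} = \frac{2 + g}{2 g}$
$l{\left(r \right)} = 5 - r$
$V{\left(X,K \right)} = - \frac{11 \left(2 + X\right)}{X}$ ($V{\left(X,K \right)} = \frac{2 + X}{2 X} \left(-22\right) = - \frac{11 \left(2 + X\right)}{X}$)
$-48453 + V{\left(-74 - 59,l{\left(1 \right)} \right)} = -48453 - \left(11 + \frac{22}{-74 - 59}\right) = -48453 - \left(11 + \frac{22}{-133}\right) = -48453 - \frac{1441}{133} = - \frac{6445690}{133}$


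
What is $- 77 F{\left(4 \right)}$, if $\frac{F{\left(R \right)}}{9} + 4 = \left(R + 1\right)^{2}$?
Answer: $-14553$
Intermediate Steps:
$F{\left(R \right)} = -36 + 9 \left(1 + R\right)^{2}$ ($F{\left(R \right)} = -36 + 9 \left(R + 1\right)^{2} = -36 + 9 \left(1 + R\right)^{2}$)
$- 77 F{\left(4 \right)} = - 77 \left(-36 + 9 \left(1 + 4\right)^{2}\right) = - 77 \left(-36 + 9 \cdot 5^{2}\right) = - 77 \left(-36 + 9 \cdot 25\right) = - 77 \left(-36 + 225\right) = \left(-77\right) 189 = -14553$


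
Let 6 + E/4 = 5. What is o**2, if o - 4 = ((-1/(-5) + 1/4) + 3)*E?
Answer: 2401/25 ≈ 96.040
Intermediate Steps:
E = -4 (E = -24 + 4*5 = -24 + 20 = -4)
o = -49/5 (o = 4 + ((-1/(-5) + 1/4) + 3)*(-4) = 4 + ((-1*(-1/5) + 1*(1/4)) + 3)*(-4) = 4 + ((1/5 + 1/4) + 3)*(-4) = 4 + (9/20 + 3)*(-4) = 4 + (69/20)*(-4) = 4 - 69/5 = -49/5 ≈ -9.8000)
o**2 = (-49/5)**2 = 2401/25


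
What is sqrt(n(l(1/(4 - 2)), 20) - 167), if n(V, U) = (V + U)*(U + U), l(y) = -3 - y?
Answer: sqrt(493) ≈ 22.204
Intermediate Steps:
n(V, U) = 2*U*(U + V) (n(V, U) = (U + V)*(2*U) = 2*U*(U + V))
sqrt(n(l(1/(4 - 2)), 20) - 167) = sqrt(2*20*(20 + (-3 - 1/(4 - 2))) - 167) = sqrt(2*20*(20 + (-3 - 1/2)) - 167) = sqrt(2*20*(20 - 7/2) - 167) = sqrt(2*20*(33/2) - 167) = sqrt(660 - 167) = sqrt(493)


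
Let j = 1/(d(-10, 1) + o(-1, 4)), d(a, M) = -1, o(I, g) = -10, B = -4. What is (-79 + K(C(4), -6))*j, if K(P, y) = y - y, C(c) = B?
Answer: 79/11 ≈ 7.1818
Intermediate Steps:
C(c) = -4
K(P, y) = 0
j = -1/11 (j = 1/(-1 - 10) = 1/(-11) = -1/11 ≈ -0.090909)
(-79 + K(C(4), -6))*j = (-79 + 0)*(-1/11) = -79*(-1/11) = 79/11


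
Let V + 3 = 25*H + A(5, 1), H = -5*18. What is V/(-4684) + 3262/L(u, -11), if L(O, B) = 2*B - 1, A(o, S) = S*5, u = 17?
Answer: -3806876/26933 ≈ -141.35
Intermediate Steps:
A(o, S) = 5*S
H = -90
L(O, B) = -1 + 2*B
V = -2248 (V = -3 + (25*(-90) + 5*1) = -3 + (-2250 + 5) = -3 - 2245 = -2248)
V/(-4684) + 3262/L(u, -11) = -2248/(-4684) + 3262/(-1 + 2*(-11)) = -2248*(-1/4684) + 3262/(-1 - 22) = 562/1171 + 3262/(-23) = 562/1171 + 3262*(-1/23) = 562/1171 - 3262/23 = -3806876/26933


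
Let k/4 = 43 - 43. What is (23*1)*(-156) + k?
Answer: -3588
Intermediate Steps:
k = 0 (k = 4*(43 - 43) = 4*0 = 0)
(23*1)*(-156) + k = (23*1)*(-156) + 0 = 23*(-156) + 0 = -3588 + 0 = -3588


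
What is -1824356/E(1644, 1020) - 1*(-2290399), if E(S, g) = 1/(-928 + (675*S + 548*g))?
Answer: -3042534590193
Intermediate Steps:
E(S, g) = 1/(-928 + 548*g + 675*S) (E(S, g) = 1/(-928 + (548*g + 675*S)) = 1/(-928 + 548*g + 675*S))
-1824356/E(1644, 1020) - 1*(-2290399) = -1824356/(1/(-928 + 548*1020 + 675*1644)) - 1*(-2290399) = -1824356/(1/(-928 + 558960 + 1109700)) + 2290399 = -1824356/(1/1667732) + 2290399 = -1824356/1/1667732 + 2290399 = -1824356*1667732 + 2290399 = -3042536880592 + 2290399 = -3042534590193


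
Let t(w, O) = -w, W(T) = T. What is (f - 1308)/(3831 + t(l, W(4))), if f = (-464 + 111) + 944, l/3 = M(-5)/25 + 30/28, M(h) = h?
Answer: -16730/89329 ≈ -0.18729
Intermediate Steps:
l = 183/70 (l = 3*(-5/25 + 30/28) = 3*(-5*1/25 + 30*(1/28)) = 3*(-⅕ + 15/14) = 3*(61/70) = 183/70 ≈ 2.6143)
f = 591 (f = -353 + 944 = 591)
(f - 1308)/(3831 + t(l, W(4))) = (591 - 1308)/(3831 - 1*183/70) = -717/(3831 - 183/70) = -717/267987/70 = -717*70/267987 = -16730/89329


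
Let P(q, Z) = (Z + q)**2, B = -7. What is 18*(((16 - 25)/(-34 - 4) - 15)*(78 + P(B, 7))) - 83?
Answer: -395399/19 ≈ -20810.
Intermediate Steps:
18*(((16 - 25)/(-34 - 4) - 15)*(78 + P(B, 7))) - 83 = 18*(((16 - 25)/(-34 - 4) - 15)*(78 + (7 - 7)**2)) - 83 = 18*((-9/(-38) - 15)*(78 + 0**2)) - 83 = 18*((-9*(-1/38) - 15)*(78 + 0)) - 83 = 18*((9/38 - 15)*78) - 83 = 18*(-561/38*78) - 83 = 18*(-21879/19) - 83 = -393822/19 - 83 = -395399/19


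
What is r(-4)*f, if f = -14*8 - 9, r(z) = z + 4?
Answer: 0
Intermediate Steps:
r(z) = 4 + z
f = -121 (f = -112 - 9 = -121)
r(-4)*f = (4 - 4)*(-121) = 0*(-121) = 0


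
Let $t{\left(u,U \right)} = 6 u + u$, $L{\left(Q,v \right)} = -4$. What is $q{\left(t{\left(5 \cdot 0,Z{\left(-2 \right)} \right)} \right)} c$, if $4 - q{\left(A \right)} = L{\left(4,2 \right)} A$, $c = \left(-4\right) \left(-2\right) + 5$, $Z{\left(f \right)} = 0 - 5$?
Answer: $52$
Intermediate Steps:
$Z{\left(f \right)} = -5$ ($Z{\left(f \right)} = 0 - 5 = -5$)
$c = 13$ ($c = 8 + 5 = 13$)
$t{\left(u,U \right)} = 7 u$
$q{\left(A \right)} = 4 + 4 A$ ($q{\left(A \right)} = 4 - - 4 A = 4 + 4 A$)
$q{\left(t{\left(5 \cdot 0,Z{\left(-2 \right)} \right)} \right)} c = \left(4 + 4 \cdot 7 \cdot 5 \cdot 0\right) 13 = \left(4 + 4 \cdot 7 \cdot 0\right) 13 = \left(4 + 4 \cdot 0\right) 13 = \left(4 + 0\right) 13 = 4 \cdot 13 = 52$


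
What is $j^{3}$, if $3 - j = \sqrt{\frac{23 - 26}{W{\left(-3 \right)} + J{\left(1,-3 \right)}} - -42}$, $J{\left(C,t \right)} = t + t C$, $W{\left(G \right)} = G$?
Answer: $\frac{\left(9 - \sqrt{381}\right)^{3}}{27} \approx -43.111$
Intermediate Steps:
$J{\left(C,t \right)} = t + C t$
$j = 3 - \frac{\sqrt{381}}{3}$ ($j = 3 - \sqrt{\frac{23 - 26}{-3 - 3 \left(1 + 1\right)} - -42} = 3 - \sqrt{- \frac{3}{-3 - 6} + \left(-11 + 53\right)} = 3 - \sqrt{- \frac{3}{-3 - 6} + 42} = 3 - \sqrt{- \frac{3}{-9} + 42} = 3 - \sqrt{\left(-3\right) \left(- \frac{1}{9}\right) + 42} = 3 - \sqrt{\frac{1}{3} + 42} = 3 - \sqrt{\frac{127}{3}} = 3 - \frac{\sqrt{381}}{3} \approx -3.5064$)
$j^{3} = \left(3 - \frac{\sqrt{381}}{3}\right)^{3}$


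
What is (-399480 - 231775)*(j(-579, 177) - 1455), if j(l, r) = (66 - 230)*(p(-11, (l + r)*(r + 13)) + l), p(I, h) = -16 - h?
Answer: 7846622744725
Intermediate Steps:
j(l, r) = 2624 - 164*l + 164*(13 + r)*(l + r) (j(l, r) = (66 - 230)*((-16 - (l + r)*(r + 13)) + l) = -164*((-16 - (l + r)*(13 + r)) + l) = -164*((-16 - (13 + r)*(l + r)) + l) = -164*(-16 + l - (13 + r)*(l + r)) = 2624 - 164*l + 164*(13 + r)*(l + r))
(-399480 - 231775)*(j(-579, 177) - 1455) = (-399480 - 231775)*((2624 + 164*177² + 1968*(-579) + 2132*177 + 164*(-579)*177) - 1455) = -631255*((2624 + 164*31329 - 1139472 + 377364 - 16807212) - 1455) = -631255*((2624 + 5137956 - 1139472 + 377364 - 16807212) - 1455) = -631255*(-12428740 - 1455) = -631255*(-12430195) = 7846622744725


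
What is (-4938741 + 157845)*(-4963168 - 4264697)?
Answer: 44117462867040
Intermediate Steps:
(-4938741 + 157845)*(-4963168 - 4264697) = -4780896*(-9227865) = 44117462867040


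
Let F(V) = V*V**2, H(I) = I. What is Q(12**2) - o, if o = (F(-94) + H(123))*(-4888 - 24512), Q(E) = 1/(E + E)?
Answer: -7031679379199/288 ≈ -2.4416e+10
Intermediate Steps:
Q(E) = 1/(2*E)
F(V) = V**3
o = 24415553400 (o = ((-94)**3 + 123)*(-4888 - 24512) = (-830584 + 123)*(-29400) = -830461*(-29400) = 24415553400)
Q(12**2) - o = 1/(2*(12**2)) - 1*24415553400 = (1/2)/144 - 24415553400 = (1/2)*(1/144) - 24415553400 = 1/288 - 24415553400 = -7031679379199/288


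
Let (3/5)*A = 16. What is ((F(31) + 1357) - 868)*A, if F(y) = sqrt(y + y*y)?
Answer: 13040 + 320*sqrt(62)/3 ≈ 13880.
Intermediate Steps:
F(y) = sqrt(y + y**2)
A = 80/3 (A = (5/3)*16 = 80/3 ≈ 26.667)
((F(31) + 1357) - 868)*A = ((sqrt(31*(1 + 31)) + 1357) - 868)*(80/3) = ((sqrt(31*32) + 1357) - 868)*(80/3) = ((sqrt(992) + 1357) - 868)*(80/3) = ((4*sqrt(62) + 1357) - 868)*(80/3) = ((1357 + 4*sqrt(62)) - 868)*(80/3) = (489 + 4*sqrt(62))*(80/3) = 13040 + 320*sqrt(62)/3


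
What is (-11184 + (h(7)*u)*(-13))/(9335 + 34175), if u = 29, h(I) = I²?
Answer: -29657/43510 ≈ -0.68161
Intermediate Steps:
(-11184 + (h(7)*u)*(-13))/(9335 + 34175) = (-11184 + (7²*29)*(-13))/(9335 + 34175) = (-11184 + (49*29)*(-13))/43510 = (-11184 + 1421*(-13))*(1/43510) = (-11184 - 18473)*(1/43510) = -29657*1/43510 = -29657/43510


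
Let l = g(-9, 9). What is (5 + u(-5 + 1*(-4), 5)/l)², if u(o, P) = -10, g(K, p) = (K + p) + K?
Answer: 3025/81 ≈ 37.346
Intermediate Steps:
g(K, p) = p + 2*K
l = -9 (l = 9 + 2*(-9) = 9 - 18 = -9)
(5 + u(-5 + 1*(-4), 5)/l)² = (5 - 10/(-9))² = (5 - 10*(-⅑))² = (5 + 10/9)² = (55/9)² = 3025/81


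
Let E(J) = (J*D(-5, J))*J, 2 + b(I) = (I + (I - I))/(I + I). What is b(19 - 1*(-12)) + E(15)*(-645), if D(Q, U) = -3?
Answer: 870747/2 ≈ 4.3537e+5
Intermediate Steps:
b(I) = -3/2 (b(I) = -2 + (I + (I - I))/(I + I) = -2 + (I + 0)/((2*I)) = -2 + I*(1/(2*I)) = -2 + ½ = -3/2)
E(J) = -3*J² (E(J) = (J*(-3))*J = (-3*J)*J = -3*J²)
b(19 - 1*(-12)) + E(15)*(-645) = -3/2 - 3*15²*(-645) = -3/2 - 3*225*(-645) = -3/2 - 675*(-645) = -3/2 + 435375 = 870747/2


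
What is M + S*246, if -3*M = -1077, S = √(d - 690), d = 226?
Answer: 359 + 984*I*√29 ≈ 359.0 + 5299.0*I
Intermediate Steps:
S = 4*I*√29 (S = √(226 - 690) = √(-464) = 4*I*√29 ≈ 21.541*I)
M = 359 (M = -⅓*(-1077) = 359)
M + S*246 = 359 + (4*I*√29)*246 = 359 + 984*I*√29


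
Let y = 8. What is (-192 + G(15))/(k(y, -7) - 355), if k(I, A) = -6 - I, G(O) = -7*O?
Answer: 33/41 ≈ 0.80488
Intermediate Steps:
(-192 + G(15))/(k(y, -7) - 355) = (-192 - 7*15)/((-6 - 1*8) - 355) = (-192 - 105)/((-6 - 8) - 355) = -297/(-14 - 355) = -297/(-369) = -297*(-1/369) = 33/41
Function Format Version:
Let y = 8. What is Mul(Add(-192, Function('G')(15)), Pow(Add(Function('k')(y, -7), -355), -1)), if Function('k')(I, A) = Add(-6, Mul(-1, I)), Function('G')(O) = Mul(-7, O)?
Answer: Rational(33, 41) ≈ 0.80488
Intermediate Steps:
Mul(Add(-192, Function('G')(15)), Pow(Add(Function('k')(y, -7), -355), -1)) = Mul(Add(-192, Mul(-7, 15)), Pow(Add(Add(-6, Mul(-1, 8)), -355), -1)) = Mul(Add(-192, -105), Pow(Add(Add(-6, -8), -355), -1)) = Mul(-297, Pow(Add(-14, -355), -1)) = Mul(-297, Pow(-369, -1)) = Mul(-297, Rational(-1, 369)) = Rational(33, 41)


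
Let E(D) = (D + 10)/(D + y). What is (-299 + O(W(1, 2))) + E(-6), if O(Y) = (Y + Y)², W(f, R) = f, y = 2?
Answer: -296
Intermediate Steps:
O(Y) = 4*Y² (O(Y) = (2*Y)² = 4*Y²)
E(D) = (10 + D)/(2 + D) (E(D) = (D + 10)/(D + 2) = (10 + D)/(2 + D))
(-299 + O(W(1, 2))) + E(-6) = (-299 + 4*1²) + (10 - 6)/(2 - 6) = (-299 + 4*1) + 4/(-4) = (-299 + 4) - ¼*4 = -295 - 1 = -296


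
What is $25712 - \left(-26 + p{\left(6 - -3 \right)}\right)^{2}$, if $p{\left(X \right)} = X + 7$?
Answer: $25612$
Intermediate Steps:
$p{\left(X \right)} = 7 + X$
$25712 - \left(-26 + p{\left(6 - -3 \right)}\right)^{2} = 25712 - \left(-26 + \left(7 + \left(6 - -3\right)\right)\right)^{2} = 25712 - \left(-26 + \left(7 + \left(6 + 3\right)\right)\right)^{2} = 25712 - \left(-26 + \left(7 + 9\right)\right)^{2} = 25712 - \left(-26 + 16\right)^{2} = 25712 - \left(-10\right)^{2} = 25712 - 100 = 25612$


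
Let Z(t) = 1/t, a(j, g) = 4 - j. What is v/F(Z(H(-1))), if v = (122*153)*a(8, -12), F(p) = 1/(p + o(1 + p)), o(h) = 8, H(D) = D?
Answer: -522648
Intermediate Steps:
F(p) = 1/(8 + p) (F(p) = 1/(p + 8) = 1/(8 + p))
v = -74664 (v = (122*153)*(4 - 1*8) = 18666*(4 - 8) = 18666*(-4) = -74664)
v/F(Z(H(-1))) = -74664/(1/(8 + 1/(-1))) = -74664/(1/(8 - 1)) = -74664/(1/7) = -74664/⅐ = -74664*7 = -522648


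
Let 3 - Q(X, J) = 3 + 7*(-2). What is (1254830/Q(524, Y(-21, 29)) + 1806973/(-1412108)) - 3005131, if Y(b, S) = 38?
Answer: -28819021591027/9884756 ≈ -2.9155e+6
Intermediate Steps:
Q(X, J) = 14 (Q(X, J) = 3 - (3 + 7*(-2)) = 3 - (3 - 14) = 3 - 1*(-11) = 3 + 11 = 14)
(1254830/Q(524, Y(-21, 29)) + 1806973/(-1412108)) - 3005131 = (1254830/14 + 1806973/(-1412108)) - 3005131 = (1254830*(1/14) + 1806973*(-1/1412108)) - 3005131 = (627415/7 - 1806973/1412108) - 3005131 = 885965092009/9884756 - 3005131 = -28819021591027/9884756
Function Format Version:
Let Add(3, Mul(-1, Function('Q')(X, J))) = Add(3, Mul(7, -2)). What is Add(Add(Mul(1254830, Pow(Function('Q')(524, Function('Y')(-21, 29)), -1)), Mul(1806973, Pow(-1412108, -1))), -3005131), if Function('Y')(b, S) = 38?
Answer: Rational(-28819021591027, 9884756) ≈ -2.9155e+6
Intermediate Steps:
Function('Q')(X, J) = 14 (Function('Q')(X, J) = Add(3, Mul(-1, Add(3, Mul(7, -2)))) = Add(3, Mul(-1, Add(3, -14))) = Add(3, Mul(-1, -11)) = Add(3, 11) = 14)
Add(Add(Mul(1254830, Pow(Function('Q')(524, Function('Y')(-21, 29)), -1)), Mul(1806973, Pow(-1412108, -1))), -3005131) = Add(Add(Mul(1254830, Pow(14, -1)), Mul(1806973, Pow(-1412108, -1))), -3005131) = Add(Add(Mul(1254830, Rational(1, 14)), Mul(1806973, Rational(-1, 1412108))), -3005131) = Add(Add(Rational(627415, 7), Rational(-1806973, 1412108)), -3005131) = Add(Rational(885965092009, 9884756), -3005131) = Rational(-28819021591027, 9884756)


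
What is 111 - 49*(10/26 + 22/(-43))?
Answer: 65528/559 ≈ 117.22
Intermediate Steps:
111 - 49*(10/26 + 22/(-43)) = 111 - 49*(10*(1/26) + 22*(-1/43)) = 111 - 49*(5/13 - 22/43) = 111 - 49*(-71/559) = 111 + 3479/559 = 65528/559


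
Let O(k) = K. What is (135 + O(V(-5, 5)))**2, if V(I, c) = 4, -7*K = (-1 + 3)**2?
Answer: 885481/49 ≈ 18071.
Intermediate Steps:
K = -4/7 (K = -(-1 + 3)**2/7 = -1/7*2**2 = -1/7*4 = -4/7 ≈ -0.57143)
O(k) = -4/7
(135 + O(V(-5, 5)))**2 = (135 - 4/7)**2 = (941/7)**2 = 885481/49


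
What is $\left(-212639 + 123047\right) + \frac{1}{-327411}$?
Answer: $- \frac{29333406313}{327411} \approx -89592.0$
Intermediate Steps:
$\left(-212639 + 123047\right) + \frac{1}{-327411} = -89592 - \frac{1}{327411} = - \frac{29333406313}{327411}$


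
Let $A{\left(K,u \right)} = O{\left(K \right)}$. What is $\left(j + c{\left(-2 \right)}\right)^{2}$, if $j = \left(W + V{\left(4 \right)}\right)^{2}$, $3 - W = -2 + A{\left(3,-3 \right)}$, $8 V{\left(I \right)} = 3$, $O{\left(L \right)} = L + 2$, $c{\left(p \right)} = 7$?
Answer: $\frac{208849}{4096} \approx 50.989$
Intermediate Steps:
$O{\left(L \right)} = 2 + L$
$V{\left(I \right)} = \frac{3}{8}$ ($V{\left(I \right)} = \frac{1}{8} \cdot 3 = \frac{3}{8}$)
$A{\left(K,u \right)} = 2 + K$
$W = 0$ ($W = 3 - \left(-2 + \left(2 + 3\right)\right) = 3 - \left(-2 + 5\right) = 3 - 3 = 0$)
$j = \frac{9}{64}$ ($j = \left(0 + \frac{3}{8}\right)^{2} = \left(\frac{3}{8}\right)^{2} = \frac{9}{64} \approx 0.14063$)
$\left(j + c{\left(-2 \right)}\right)^{2} = \left(\frac{9}{64} + 7\right)^{2} = \left(\frac{457}{64}\right)^{2} = \frac{208849}{4096}$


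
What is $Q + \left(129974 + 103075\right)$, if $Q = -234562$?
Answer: $-1513$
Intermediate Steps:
$Q + \left(129974 + 103075\right) = -234562 + \left(129974 + 103075\right) = -234562 + 233049 = -1513$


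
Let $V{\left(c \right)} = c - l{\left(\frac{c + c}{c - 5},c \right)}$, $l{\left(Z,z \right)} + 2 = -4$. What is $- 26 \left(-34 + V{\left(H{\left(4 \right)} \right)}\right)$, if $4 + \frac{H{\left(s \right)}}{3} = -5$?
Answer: $1430$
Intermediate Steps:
$H{\left(s \right)} = -27$ ($H{\left(s \right)} = -12 + 3 \left(-5\right) = -12 - 15 = -27$)
$l{\left(Z,z \right)} = -6$ ($l{\left(Z,z \right)} = -2 - 4 = -6$)
$V{\left(c \right)} = 6 + c$ ($V{\left(c \right)} = c - -6 = c + 6 = 6 + c$)
$- 26 \left(-34 + V{\left(H{\left(4 \right)} \right)}\right) = - 26 \left(-34 + \left(6 - 27\right)\right) = - 26 \left(-34 - 21\right) = \left(-26\right) \left(-55\right) = 1430$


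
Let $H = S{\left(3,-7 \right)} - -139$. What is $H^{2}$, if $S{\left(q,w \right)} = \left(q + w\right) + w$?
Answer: $16384$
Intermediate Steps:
$S{\left(q,w \right)} = q + 2 w$
$H = 128$ ($H = \left(3 + 2 \left(-7\right)\right) - -139 = \left(3 - 14\right) + 139 = -11 + 139 = 128$)
$H^{2} = 128^{2} = 16384$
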